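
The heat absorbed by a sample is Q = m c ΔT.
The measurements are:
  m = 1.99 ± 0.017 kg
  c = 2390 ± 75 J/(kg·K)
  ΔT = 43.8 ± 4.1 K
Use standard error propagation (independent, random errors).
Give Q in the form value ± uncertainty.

(2.08 ± 0.206) × 10^5 J

Since Q is a product/quotient, work with relative uncertainties:
  (1·δm/m)² = (1×0.00854)² = 7.3e-05;  (1·δc/c)² = (1×0.0314)² = 0.000985;  (1·δΔT/ΔT)² = (1×0.0936)² = 0.00876
δQ/Q = √(0.00982) = 0.0991
Q = 2.08e+05 J, so δQ = 0.0991 × 2.08e+05 = 20600 J.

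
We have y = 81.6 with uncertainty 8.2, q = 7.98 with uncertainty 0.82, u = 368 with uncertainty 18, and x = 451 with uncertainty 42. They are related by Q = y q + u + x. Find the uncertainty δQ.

Let p = y·q = 651. δp/p = √((1·δy/y)² + (1·δq/q)²) = √(0.0101 + 0.0106) = 0.144, so δp = 93.6.
Q = p + u + x: δQ = √(δp² + δu² + δx²) = √(8760 + 324 + 1760) = 104

104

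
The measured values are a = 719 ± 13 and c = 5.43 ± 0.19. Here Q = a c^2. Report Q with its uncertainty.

21200 ± 1530

Products/powers → add relative errors in quadrature, weighted by exponent:
  (1·δa/a)² = (1×0.0181)² = 0.000327;  (2·δc/c)² = (2×0.0350)² = 0.00490
δQ/Q = √(0.00522) = 0.0723
Q = 21200, so δQ = 0.0723 × 21200 = 1530.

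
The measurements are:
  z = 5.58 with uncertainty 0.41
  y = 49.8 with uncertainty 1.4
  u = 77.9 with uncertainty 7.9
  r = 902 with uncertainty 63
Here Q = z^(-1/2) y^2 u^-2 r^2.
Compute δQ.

Products/powers → add relative errors in quadrature, weighted by exponent:
  (−½·δz/z)² = (-0.5×0.0735)² = 0.00135;  (2·δy/y)² = (2×0.0281)² = 0.00316;  (-2·δu/u)² = (-2×0.101)² = 0.0411;  (2·δr/r)² = (2×0.0698)² = 0.0195
δQ/Q = √(0.0652) = 0.255
Q = 1.41e+05, so δQ = 0.255 × 1.41e+05 = 35900.

35900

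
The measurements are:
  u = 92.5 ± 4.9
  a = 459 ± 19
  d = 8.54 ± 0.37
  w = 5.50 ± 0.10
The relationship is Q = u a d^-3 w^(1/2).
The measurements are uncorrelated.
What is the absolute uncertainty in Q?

Relative error in a monomial: (δQ/Q)² = Σ (nᵢ · δxᵢ/xᵢ)².
  (1·δu/u)² = (1×0.0530)² = 0.00281;  (1·δa/a)² = (1×0.0414)² = 0.00171;  (-3·δd/d)² = (-3×0.0433)² = 0.0169;  (½·δw/w)² = (0.5×0.0182)² = 8.26e-05
δQ/Q = √(0.0215) = 0.147
Q = 160, so δQ = 0.147 × 160 = 23.4.

23.4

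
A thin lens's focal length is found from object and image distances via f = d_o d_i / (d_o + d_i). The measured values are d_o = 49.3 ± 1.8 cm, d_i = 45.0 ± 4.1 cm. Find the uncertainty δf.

1.19 cm

∂f/∂d_o = (d_i/(d_o+d_i))² = 0.228;  ∂f/∂d_i = (d_o/(d_o+d_i))² = 0.273
δf = √((∂f/∂d_o · δd_o)² + (∂f/∂d_i · δd_i)²) = √(0.168 + 1.26) = 1.19 cm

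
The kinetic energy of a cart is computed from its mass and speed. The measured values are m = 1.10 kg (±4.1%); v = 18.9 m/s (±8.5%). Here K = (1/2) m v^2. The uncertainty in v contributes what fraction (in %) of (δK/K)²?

(δK/K)² = (1·δm/m)² + (2·δv/v)²
  m term: (1×0.0410)² = 0.00168
  v term: (2×0.0850)² = 0.0289
Total = 0.0306. Share from v = 0.0289/0.0306 = 0.945.

94.5%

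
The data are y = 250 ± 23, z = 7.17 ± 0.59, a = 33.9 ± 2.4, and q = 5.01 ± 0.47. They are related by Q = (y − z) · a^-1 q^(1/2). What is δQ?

2.04

Let u = y − z = 243. δu = √(δy² + δz²) = √(529 + 0.348) = 23.0, so δu/u = 0.0947.
Q is then a monomial in u, a, q:
δQ/Q = √((δu/u)² + (-1·δa/a)² + (½·δq/q)²) = √(0.00898 + 0.00501 + 0.00220) = 0.127
Q = 16.0, so δQ = 0.127 × 16.0 = 2.04.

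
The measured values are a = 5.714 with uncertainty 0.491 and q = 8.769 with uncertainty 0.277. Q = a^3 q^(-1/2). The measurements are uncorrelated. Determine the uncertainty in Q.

16.3

Since Q is a product/quotient, work with relative uncertainties:
  (3·δa/a)² = (3×0.0859)² = 0.0665;  (−½·δq/q)² = (-0.5×0.0316)² = 0.000249
δQ/Q = √(0.0667) = 0.258
Q = 63.00, so δQ = 0.258 × 63.00 = 16.3.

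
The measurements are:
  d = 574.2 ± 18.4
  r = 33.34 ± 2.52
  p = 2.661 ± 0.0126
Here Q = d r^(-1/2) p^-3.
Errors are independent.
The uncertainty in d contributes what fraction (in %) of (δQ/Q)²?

38.6%

(δQ/Q)² = (1·δd/d)² + (−½·δr/r)² + (-3·δp/p)²
  d term: (1×0.0320)² = 0.00103
  r term: (-0.5×0.0756)² = 0.00143
  p term: (-3×0.00474)² = 0.000202
Total = 0.00266. Share from d = 0.00103/0.00266 = 0.386.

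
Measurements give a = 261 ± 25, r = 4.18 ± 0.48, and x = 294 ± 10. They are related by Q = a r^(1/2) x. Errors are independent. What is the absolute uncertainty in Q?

Relative error in a monomial: (δQ/Q)² = Σ (nᵢ · δxᵢ/xᵢ)².
  (1·δa/a)² = (1×0.0958)² = 0.00917;  (½·δr/r)² = (0.5×0.115)² = 0.00330;  (1·δx/x)² = (1×0.0340)² = 0.00116
δQ/Q = √(0.0136) = 0.117
Q = 1.57e+05, so δQ = 0.117 × 1.57e+05 = 18300.

18300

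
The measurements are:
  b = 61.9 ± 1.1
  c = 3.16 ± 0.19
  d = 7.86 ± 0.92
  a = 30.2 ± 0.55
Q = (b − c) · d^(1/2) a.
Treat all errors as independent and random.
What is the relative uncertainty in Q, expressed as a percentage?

6.42%

Let u = b − c = 58.7. δu = √(δb² + δc²) = √(1.21 + 0.0361) = 1.12, so δu/u = 0.0190.
Q is then a monomial in u, d, a:
δQ/Q = √((δu/u)² + (½·δd/d)² + (1·δa/a)²) = √(0.000361 + 0.00343 + 0.000332) = 0.0642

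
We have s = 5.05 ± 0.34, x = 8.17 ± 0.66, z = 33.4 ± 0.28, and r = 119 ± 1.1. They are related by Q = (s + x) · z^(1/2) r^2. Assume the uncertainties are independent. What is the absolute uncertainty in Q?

Let u = s + x = 13.2. δu = √(δs² + δx²) = √(0.116 + 0.436) = 0.742, so δu/u = 0.0562.
Q is then a monomial in u, z, r:
δQ/Q = √((δu/u)² + (½·δz/z)² + (2·δr/r)²) = √(0.00315 + 1.76e-05 + 0.000342) = 0.0593
Q = 1.08e+06, so δQ = 0.0593 × 1.08e+06 = 64100.

64100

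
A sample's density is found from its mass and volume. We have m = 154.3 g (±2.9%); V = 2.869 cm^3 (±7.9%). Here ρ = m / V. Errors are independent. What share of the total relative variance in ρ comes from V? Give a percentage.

88.1%

(δρ/ρ)² = (1·δm/m)² + (-1·δV/V)²
  m term: (1×0.0290)² = 0.000841
  V term: (-1×0.0790)² = 0.00624
Total = 0.00708. Share from V = 0.00624/0.00708 = 0.881.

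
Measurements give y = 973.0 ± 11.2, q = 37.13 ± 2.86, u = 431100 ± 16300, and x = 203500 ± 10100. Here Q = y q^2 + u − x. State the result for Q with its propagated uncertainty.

Let p = y·q^2 = 1.341e+06. δp/p = √((1·δy/y)² + (2·δq/q)²) = √(0.000132 + 0.0237) = 0.154, so δp = 2.07e+05.
Q = p + u − x: δQ = √(δp² + δu² + δx²) = √(4.29e+10 + 2.66e+08 + 1.02e+08) = 2.08e+05
Q = 1.569e+06.

(1.569 ± 0.208) × 10^6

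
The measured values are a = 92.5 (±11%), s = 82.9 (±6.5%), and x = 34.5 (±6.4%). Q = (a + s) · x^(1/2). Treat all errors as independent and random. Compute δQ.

Let u = a + s = 175. δu = √(δa² + δs²) = √(104 + 29.0) = 11.5, so δu/u = 0.0656.
Q is then a monomial in u, x:
δQ/Q = √((δu/u)² + (½·δx/x)²) = √(0.00431 + 0.00102) = 0.0730
Q = 1030, so δQ = 0.0730 × 1030 = 75.2.

75.2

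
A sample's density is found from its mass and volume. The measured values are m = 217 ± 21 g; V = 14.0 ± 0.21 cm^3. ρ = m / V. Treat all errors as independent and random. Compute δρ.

1.52 g/cm^3

Each factor contributes (exponent × relative error)² to (δρ/ρ)²:
  (1·δm/m)² = (1×0.0968)² = 0.00937;  (-1·δV/V)² = (-1×0.0150)² = 0.000225
δρ/ρ = √(0.00959) = 0.0979
ρ = 15.5 g/cm^3, so δρ = 0.0979 × 15.5 = 1.52 g/cm^3.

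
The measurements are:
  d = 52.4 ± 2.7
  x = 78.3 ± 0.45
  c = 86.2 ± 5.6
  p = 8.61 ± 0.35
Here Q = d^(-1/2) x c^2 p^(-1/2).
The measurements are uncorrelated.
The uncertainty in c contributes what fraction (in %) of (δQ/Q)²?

(δQ/Q)² = (−½·δd/d)² + (1·δx/x)² + (2·δc/c)² + (−½·δp/p)²
  d term: (-0.5×0.0515)² = 0.000664
  x term: (1×0.00575)² = 3.3e-05
  c term: (2×0.0650)² = 0.0169
  p term: (-0.5×0.0407)² = 0.000413
Total = 0.0180. Share from c = 0.0169/0.0180 = 0.938.

93.8%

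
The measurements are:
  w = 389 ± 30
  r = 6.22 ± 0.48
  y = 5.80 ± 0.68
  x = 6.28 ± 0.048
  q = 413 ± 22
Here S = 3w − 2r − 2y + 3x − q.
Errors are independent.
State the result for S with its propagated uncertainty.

749 ± 92.7

Absolute uncertainties add in quadrature for a linear combination:
  (3·δw)² = 8100;  (2·δr)² = 0.922;  (2·δy)² = 1.85;  (3·δx)² = 0.0207;  (δq)² = 484
δS = √(8590) = 92.7
S = 749.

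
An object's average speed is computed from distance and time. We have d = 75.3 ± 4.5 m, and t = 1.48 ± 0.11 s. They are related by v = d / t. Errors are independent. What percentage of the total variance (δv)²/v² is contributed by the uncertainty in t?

(δv/v)² = (1·δd/d)² + (-1·δt/t)²
  d term: (1×0.0598)² = 0.00357
  t term: (-1×0.0743)² = 0.00552
Total = 0.00910. Share from t = 0.00552/0.00910 = 0.607.

60.7%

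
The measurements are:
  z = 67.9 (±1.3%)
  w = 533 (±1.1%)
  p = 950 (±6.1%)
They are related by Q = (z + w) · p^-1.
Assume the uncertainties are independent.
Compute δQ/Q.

Let u = z + w = 601. δu = √(δz² + δw²) = √(0.779 + 34.4) = 5.93, so δu/u = 0.00987.
Q is then a monomial in u, p:
δQ/Q = √((δu/u)² + (-1·δp/p)²) = √(9.74e-05 + 0.00372) = 0.0618

0.0618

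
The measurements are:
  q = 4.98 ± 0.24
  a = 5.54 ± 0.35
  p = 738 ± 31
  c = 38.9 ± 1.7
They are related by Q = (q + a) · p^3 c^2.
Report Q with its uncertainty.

Let u = q + a = 10.5. δu = √(δq² + δa²) = √(0.0576 + 0.122) = 0.424, so δu/u = 0.0403.
Q is then a monomial in u, p, c:
δQ/Q = √((δu/u)² + (3·δp/p)² + (2·δc/c)²) = √(0.00163 + 0.0159 + 0.00764) = 0.159
Q = 6.4e+12, so δQ = 0.159 × 6.4e+12 = 1.01e+12.

(6.40 ± 1.01) × 10^12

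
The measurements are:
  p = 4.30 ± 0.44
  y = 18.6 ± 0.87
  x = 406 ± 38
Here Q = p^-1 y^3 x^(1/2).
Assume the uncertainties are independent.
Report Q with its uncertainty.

For a monomial Q ∝ p^-1, y^3, x^(1/2), fractional errors add in quadrature:
  (-1·δp/p)² = (-1×0.102)² = 0.0105;  (3·δy/y)² = (3×0.0468)² = 0.0197;  (½·δx/x)² = (0.5×0.0936)² = 0.00219
δQ/Q = √(0.0324) = 0.180
Q = 30200, so δQ = 0.180 × 30200 = 5420.

30200 ± 5420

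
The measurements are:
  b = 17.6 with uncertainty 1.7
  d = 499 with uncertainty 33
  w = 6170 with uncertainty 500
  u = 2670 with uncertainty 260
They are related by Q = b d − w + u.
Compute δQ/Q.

Let p = b·d = 8780. δp/p = √((1·δb/b)² + (1·δd/d)²) = √(0.00933 + 0.00437) = 0.117, so δp = 1030.
Q = p − w + u: δQ = √(δp² + δw² + δu²) = √(1.06e+06 + 2.5e+05 + 67600) = 1170
Q = 5280, so δQ/Q = 1170/5280 = 0.222.

0.222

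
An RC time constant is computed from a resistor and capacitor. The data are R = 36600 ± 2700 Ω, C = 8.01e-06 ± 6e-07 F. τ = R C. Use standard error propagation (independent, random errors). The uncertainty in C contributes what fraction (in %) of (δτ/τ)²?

50.8%

(δτ/τ)² = (1·δR/R)² + (1·δC/C)²
  R term: (1×0.0738)² = 0.00544
  C term: (1×0.0749)² = 0.00561
Total = 0.0111. Share from C = 0.00561/0.0111 = 0.508.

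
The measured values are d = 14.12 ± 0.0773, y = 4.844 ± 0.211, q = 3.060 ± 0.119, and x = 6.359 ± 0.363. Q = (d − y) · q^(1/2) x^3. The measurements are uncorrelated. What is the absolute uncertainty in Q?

Let u = d − y = 9.276. δu = √(δd² + δy²) = √(0.00598 + 0.0445) = 0.225, so δu/u = 0.0242.
Q is then a monomial in u, q, x:
δQ/Q = √((δu/u)² + (½·δq/q)² + (3·δx/x)²) = √(0.000587 + 0.000378 + 0.0293) = 0.174
Q = 4172, so δQ = 0.174 × 4172 = 726.

726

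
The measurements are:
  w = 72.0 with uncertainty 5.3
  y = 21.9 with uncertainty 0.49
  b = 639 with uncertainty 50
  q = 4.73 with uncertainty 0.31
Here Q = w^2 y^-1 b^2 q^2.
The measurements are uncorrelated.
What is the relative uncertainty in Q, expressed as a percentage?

25.3%

Q is a product of powers, so relative uncertainties combine in quadrature:
  (2·δw/w)² = (2×0.0736)² = 0.0217;  (-1·δy/y)² = (-1×0.0224)² = 0.000501;  (2·δb/b)² = (2×0.0782)² = 0.0245;  (2·δq/q)² = (2×0.0655)² = 0.0172
δQ/Q = √(0.0638) = 0.253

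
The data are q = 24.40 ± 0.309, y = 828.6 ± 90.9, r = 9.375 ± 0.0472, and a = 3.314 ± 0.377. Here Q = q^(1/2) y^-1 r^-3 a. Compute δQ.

For a monomial Q ∝ q^(1/2), y^-1, r^-3, a, fractional errors add in quadrature:
  (½·δq/q)² = (0.5×0.0127)² = 4.01e-05;  (-1·δy/y)² = (-1×0.110)² = 0.0120;  (-3·δr/r)² = (-3×0.00503)² = 0.000228;  (1·δa/a)² = (1×0.114)² = 0.0129
δQ/Q = √(0.0252) = 0.159
Q = 2.398e-05, so δQ = 0.159 × 2.398e-05 = 3.81e-06.

3.81e-06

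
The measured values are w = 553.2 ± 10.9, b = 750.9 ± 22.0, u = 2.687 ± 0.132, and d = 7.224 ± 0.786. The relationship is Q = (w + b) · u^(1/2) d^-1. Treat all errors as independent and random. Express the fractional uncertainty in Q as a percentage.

Let h = w + b = 1304. δh = √(δw² + δb²) = √(119 + 484) = 24.6, so δh/h = 0.0188.
Q is then a monomial in h, u, d:
δQ/Q = √((δh/h)² + (½·δu/u)² + (-1·δd/d)²) = √(0.000354 + 0.000603 + 0.0118) = 0.113

11.3%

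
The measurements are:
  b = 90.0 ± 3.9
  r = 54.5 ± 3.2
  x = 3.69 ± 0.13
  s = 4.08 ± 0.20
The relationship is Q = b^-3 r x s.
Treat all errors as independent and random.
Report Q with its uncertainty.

Each factor contributes (exponent × relative error)² to (δQ/Q)²:
  (-3·δb/b)² = (-3×0.0433)² = 0.0169;  (1·δr/r)² = (1×0.0587)² = 0.00345;  (1·δx/x)² = (1×0.0352)² = 0.00124;  (1·δs/s)² = (1×0.0490)² = 0.00240
δQ/Q = √(0.0240) = 0.155
Q = 0.00113, so δQ = 0.155 × 0.00113 = 0.000174.

0.00113 ± 0.000174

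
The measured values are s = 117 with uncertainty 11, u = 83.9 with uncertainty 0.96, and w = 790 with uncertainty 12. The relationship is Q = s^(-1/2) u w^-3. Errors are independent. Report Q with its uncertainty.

Relative error in a monomial: (δQ/Q)² = Σ (nᵢ · δxᵢ/xᵢ)².
  (−½·δs/s)² = (-0.5×0.0940)² = 0.00221;  (1·δu/u)² = (1×0.0114)² = 0.000131;  (-3·δw/w)² = (-3×0.0152)² = 0.00208
δQ/Q = √(0.00442) = 0.0665
Q = 1.57e-08, so δQ = 0.0665 × 1.57e-08 = 1.05e-09.

(1.57 ± 0.105) × 10^-8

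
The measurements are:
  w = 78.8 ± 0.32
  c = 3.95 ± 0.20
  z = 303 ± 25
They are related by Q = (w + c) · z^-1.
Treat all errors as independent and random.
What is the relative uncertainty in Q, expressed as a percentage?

8.26%

Let u = w + c = 82.8. δu = √(δw² + δc²) = √(0.102 + 0.0400) = 0.377, so δu/u = 0.00456.
Q is then a monomial in u, z:
δQ/Q = √((δu/u)² + (-1·δz/z)²) = √(2.08e-05 + 0.00681) = 0.0826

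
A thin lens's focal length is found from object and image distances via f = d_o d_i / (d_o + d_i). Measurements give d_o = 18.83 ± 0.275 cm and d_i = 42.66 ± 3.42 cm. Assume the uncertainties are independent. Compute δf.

0.347 cm

∂f/∂d_o = (d_i/(d_o+d_i))² = 0.481;  ∂f/∂d_i = (d_o/(d_o+d_i))² = 0.0938
δf = √((∂f/∂d_o · δd_o)² + (∂f/∂d_i · δd_i)²) = √(0.0175 + 0.103) = 0.347 cm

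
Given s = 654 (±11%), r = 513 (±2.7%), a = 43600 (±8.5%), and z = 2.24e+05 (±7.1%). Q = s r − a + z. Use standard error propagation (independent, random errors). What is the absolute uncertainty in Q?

Let p = s·r = 3.36e+05. δp/p = √((1·δs/s)² + (1·δr/r)²) = √(0.0121 + 0.000729) = 0.113, so δp = 38000.
Q = p − a + z: δQ = √(δp² + δa² + δz²) = √(1.44e+09 + 1.37e+07 + 2.53e+08) = 41400

41400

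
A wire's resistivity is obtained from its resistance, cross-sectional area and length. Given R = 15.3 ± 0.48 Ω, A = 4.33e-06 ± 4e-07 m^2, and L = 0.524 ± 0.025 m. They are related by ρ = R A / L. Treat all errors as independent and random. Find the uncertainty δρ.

1.37e-05 Ω·m

For a monomial ρ ∝ R, A, L^-1, fractional errors add in quadrature:
  (1·δR/R)² = (1×0.0314)² = 0.000984;  (1·δA/A)² = (1×0.0924)² = 0.00853;  (-1·δL/L)² = (-1×0.0477)² = 0.00228
δρ/ρ = √(0.0118) = 0.109
ρ = 0.000126 Ω·m, so δρ = 0.109 × 0.000126 = 1.37e-05 Ω·m.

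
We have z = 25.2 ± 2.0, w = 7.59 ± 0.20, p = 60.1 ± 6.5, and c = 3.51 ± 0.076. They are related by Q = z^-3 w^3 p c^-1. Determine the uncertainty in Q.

Q is a product of powers, so relative uncertainties combine in quadrature:
  (-3·δz/z)² = (-3×0.0794)² = 0.0567;  (3·δw/w)² = (3×0.0264)² = 0.00625;  (1·δp/p)² = (1×0.108)² = 0.0117;  (-1·δc/c)² = (-1×0.0217)² = 0.000469
δQ/Q = √(0.0751) = 0.274
Q = 0.468, so δQ = 0.274 × 0.468 = 0.128.

0.128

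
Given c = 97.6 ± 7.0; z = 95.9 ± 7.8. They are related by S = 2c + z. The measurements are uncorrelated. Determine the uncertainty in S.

For a sum/difference, combine absolute errors in quadrature:
  (2·δc)² = 196;  (δz)² = 60.8
δS = √(257) = 16.0

16.0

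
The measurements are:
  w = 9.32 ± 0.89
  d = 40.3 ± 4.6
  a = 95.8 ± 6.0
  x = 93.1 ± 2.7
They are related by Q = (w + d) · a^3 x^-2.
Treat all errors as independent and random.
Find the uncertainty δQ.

Let u = w + d = 49.6. δu = √(δw² + δd²) = √(0.792 + 21.2) = 4.69, so δu/u = 0.0944.
Q is then a monomial in u, a, x:
δQ/Q = √((δu/u)² + (3·δa/a)² + (-2·δx/x)²) = √(0.00892 + 0.0353 + 0.00336) = 0.218
Q = 5030, so δQ = 0.218 × 5030 = 1100.

1100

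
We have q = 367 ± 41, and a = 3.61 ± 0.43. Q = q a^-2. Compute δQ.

Relative error in a monomial: (δQ/Q)² = Σ (nᵢ · δxᵢ/xᵢ)².
  (1·δq/q)² = (1×0.112)² = 0.0125;  (-2·δa/a)² = (-2×0.119)² = 0.0568
δQ/Q = √(0.0692) = 0.263
Q = 28.2, so δQ = 0.263 × 28.2 = 7.41.

7.41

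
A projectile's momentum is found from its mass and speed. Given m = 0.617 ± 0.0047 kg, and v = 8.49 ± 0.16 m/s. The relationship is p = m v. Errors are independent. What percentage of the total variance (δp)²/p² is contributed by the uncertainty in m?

(δp/p)² = (1·δm/m)² + (1·δv/v)²
  m term: (1×0.00762)² = 5.8e-05
  v term: (1×0.0188)² = 0.000355
Total = 0.000413. Share from m = 5.8e-05/0.000413 = 0.140.

14.0%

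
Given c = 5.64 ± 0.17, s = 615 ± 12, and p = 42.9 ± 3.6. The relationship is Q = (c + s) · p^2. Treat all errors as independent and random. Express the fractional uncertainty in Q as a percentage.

16.9%

Let u = c + s = 621. δu = √(δc² + δs²) = √(0.0289 + 144) = 12.0, so δu/u = 0.0193.
Q is then a monomial in u, p:
δQ/Q = √((δu/u)² + (2·δp/p)²) = √(0.000374 + 0.0282) = 0.169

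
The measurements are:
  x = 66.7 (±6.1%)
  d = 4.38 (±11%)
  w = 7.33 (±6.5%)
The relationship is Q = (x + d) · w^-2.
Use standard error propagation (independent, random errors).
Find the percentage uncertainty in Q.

Let u = x + d = 71.1. δu = √(δx² + δd²) = √(16.6 + 0.232) = 4.10, so δu/u = 0.0576.
Q is then a monomial in u, w:
δQ/Q = √((δu/u)² + (-2·δw/w)²) = √(0.00332 + 0.0169) = 0.142

14.2%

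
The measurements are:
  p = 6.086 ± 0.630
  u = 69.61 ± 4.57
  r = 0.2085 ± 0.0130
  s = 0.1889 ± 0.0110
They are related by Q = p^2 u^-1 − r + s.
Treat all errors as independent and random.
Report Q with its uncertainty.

0.5125 ± 0.117

Let w = p^2·u^-1 = 0.5321. δw/w = √((2·δp/p)² + (-1·δu/u)²) = √(0.0429 + 0.00431) = 0.217, so δw = 0.116.
Q = w − r + s: δQ = √(δw² + δr² + δs²) = √(0.0134 + 0.000169 + 0.000121) = 0.117
Q = 0.5125.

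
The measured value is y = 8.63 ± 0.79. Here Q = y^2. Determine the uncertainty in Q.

13.6

Q ∝ y^2, so δQ/Q = |2| · δy/y = 2 × 0.0915 = 0.183.
Q = 74.5, so δQ = 0.183 × 74.5 = 13.6.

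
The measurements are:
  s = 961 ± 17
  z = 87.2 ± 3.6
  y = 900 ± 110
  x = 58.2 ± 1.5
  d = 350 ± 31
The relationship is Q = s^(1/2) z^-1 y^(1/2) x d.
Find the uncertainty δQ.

25700

Q is a product of powers, so relative uncertainties combine in quadrature:
  (½·δs/s)² = (0.5×0.0177)² = 7.82e-05;  (-1·δz/z)² = (-1×0.0413)² = 0.00170;  (½·δy/y)² = (0.5×0.122)² = 0.00373;  (1·δx/x)² = (1×0.0258)² = 0.000664;  (1·δd/d)² = (1×0.0886)² = 0.00784
δQ/Q = √(0.0140) = 0.118
Q = 2.17e+05, so δQ = 0.118 × 2.17e+05 = 25700.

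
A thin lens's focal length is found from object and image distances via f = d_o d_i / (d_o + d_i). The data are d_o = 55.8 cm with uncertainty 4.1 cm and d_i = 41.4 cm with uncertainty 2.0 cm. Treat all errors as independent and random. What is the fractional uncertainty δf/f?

∂f/∂d_o = (d_i/(d_o+d_i))² = 0.181;  ∂f/∂d_i = (d_o/(d_o+d_i))² = 0.330
δf = √((∂f/∂d_o · δd_o)² + (∂f/∂d_i · δd_i)²) = √(0.553 + 0.434) = 0.994 cm
f = 23.8 cm, so δf/f = 0.994/23.8 = 0.0418.

0.0418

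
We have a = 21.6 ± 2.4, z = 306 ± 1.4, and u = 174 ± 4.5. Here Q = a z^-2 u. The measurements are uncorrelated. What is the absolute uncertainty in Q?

0.00459

Each factor contributes (exponent × relative error)² to (δQ/Q)²:
  (1·δa/a)² = (1×0.111)² = 0.0123;  (-2·δz/z)² = (-2×0.00458)² = 8.37e-05;  (1·δu/u)² = (1×0.0259)² = 0.000669
δQ/Q = √(0.0131) = 0.114
Q = 0.0401, so δQ = 0.114 × 0.0401 = 0.00459.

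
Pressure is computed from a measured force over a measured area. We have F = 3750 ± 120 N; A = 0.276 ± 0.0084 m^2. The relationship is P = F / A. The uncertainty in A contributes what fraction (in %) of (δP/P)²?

(δP/P)² = (1·δF/F)² + (-1·δA/A)²
  F term: (1×0.0320)² = 0.00102
  A term: (-1×0.0304)² = 0.000926
Total = 0.00195. Share from A = 0.000926/0.00195 = 0.475.

47.5%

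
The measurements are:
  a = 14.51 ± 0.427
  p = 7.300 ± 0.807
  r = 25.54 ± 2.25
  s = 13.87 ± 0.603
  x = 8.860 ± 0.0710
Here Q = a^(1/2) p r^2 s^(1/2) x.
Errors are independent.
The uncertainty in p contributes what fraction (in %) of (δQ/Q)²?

(δQ/Q)² = (½·δa/a)² + (1·δp/p)² + (2·δr/r)² + (½·δs/s)² + (1·δx/x)²
  a term: (0.5×0.0294)² = 0.000217
  p term: (1×0.111)² = 0.0122
  r term: (2×0.0881)² = 0.0310
  s term: (0.5×0.0435)² = 0.000473
  x term: (1×0.00801)² = 6.42e-05
Total = 0.0440. Share from p = 0.0122/0.0440 = 0.278.

27.8%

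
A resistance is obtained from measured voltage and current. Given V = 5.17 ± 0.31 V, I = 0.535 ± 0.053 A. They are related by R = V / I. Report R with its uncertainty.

9.66 ± 1.12 Ω

R is a product of powers, so relative uncertainties combine in quadrature:
  (1·δV/V)² = (1×0.0600)² = 0.00360;  (-1·δI/I)² = (-1×0.0991)² = 0.00981
δR/R = √(0.0134) = 0.116
R = 9.66 Ω, so δR = 0.116 × 9.66 = 1.12 Ω.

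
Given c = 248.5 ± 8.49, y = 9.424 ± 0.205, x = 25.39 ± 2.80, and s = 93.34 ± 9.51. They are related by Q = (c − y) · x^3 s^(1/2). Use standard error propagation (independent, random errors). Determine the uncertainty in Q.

Let u = c − y = 239.1. δu = √(δc² + δy²) = √(72.1 + 0.0420) = 8.49, so δu/u = 0.0355.
Q is then a monomial in u, x, s:
δQ/Q = √((δu/u)² + (3·δx/x)² + (½·δs/s)²) = √(0.00126 + 0.109 + 0.00260) = 0.337
Q = 3.781e+07, so δQ = 0.337 × 3.781e+07 = 1.27e+07.

1.27e+07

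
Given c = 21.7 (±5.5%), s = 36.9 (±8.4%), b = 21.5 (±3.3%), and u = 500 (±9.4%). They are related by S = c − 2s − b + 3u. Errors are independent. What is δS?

141

Absolute uncertainties add in quadrature for a linear combination:
  (δc)² = 1.42;  (2·δs)² = 38.4;  (δb)² = 0.503;  (3·δu)² = 19900
δS = √(19900) = 141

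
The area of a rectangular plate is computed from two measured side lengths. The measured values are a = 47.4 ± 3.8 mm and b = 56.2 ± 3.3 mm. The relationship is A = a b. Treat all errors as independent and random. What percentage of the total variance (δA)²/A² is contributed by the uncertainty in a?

(δA/A)² = (1·δa/a)² + (1·δb/b)²
  a term: (1×0.0802)² = 0.00643
  b term: (1×0.0587)² = 0.00345
Total = 0.00987. Share from a = 0.00643/0.00987 = 0.651.

65.1%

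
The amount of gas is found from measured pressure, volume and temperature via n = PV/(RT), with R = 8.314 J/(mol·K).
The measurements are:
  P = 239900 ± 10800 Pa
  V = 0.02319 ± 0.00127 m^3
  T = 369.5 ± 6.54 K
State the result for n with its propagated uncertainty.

1.811 ± 0.132 mol

For a monomial n ∝ P, V, T^-1, fractional errors add in quadrature:
  (1·δP/P)² = (1×0.0450)² = 0.00203;  (1·δV/V)² = (1×0.0548)² = 0.00300;  (-1·δT/T)² = (-1×0.0177)² = 0.000313
δn/n = √(0.00534) = 0.0731
n = 1.811 mol, so δn = 0.0731 × 1.811 = 0.132 mol.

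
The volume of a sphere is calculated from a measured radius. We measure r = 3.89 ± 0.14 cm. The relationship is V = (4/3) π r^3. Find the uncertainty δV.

Each factor contributes (exponent × relative error)² to (δV/V)²:
  (3·δr/r)² = (3×0.0360)² = 0.0117
δV/V = √(0.0117) = 0.108
V = 247 cm^3, so δV = 0.108 × 247 = 26.6 cm^3.

26.6 cm^3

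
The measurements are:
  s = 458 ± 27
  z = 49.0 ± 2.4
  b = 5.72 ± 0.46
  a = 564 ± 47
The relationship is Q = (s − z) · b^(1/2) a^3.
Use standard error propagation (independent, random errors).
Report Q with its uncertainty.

(1.75 ± 0.459) × 10^11

Let u = s − z = 409. δu = √(δs² + δz²) = √(729 + 5.76) = 27.1, so δu/u = 0.0663.
Q is then a monomial in u, b, a:
δQ/Q = √((δu/u)² + (½·δb/b)² + (3·δa/a)²) = √(0.00439 + 0.00162 + 0.0625) = 0.262
Q = 1.75e+11, so δQ = 0.262 × 1.75e+11 = 4.59e+10.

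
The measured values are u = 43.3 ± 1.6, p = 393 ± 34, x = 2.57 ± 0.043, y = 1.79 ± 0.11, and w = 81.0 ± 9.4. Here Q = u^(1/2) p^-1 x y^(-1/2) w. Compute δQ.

Since Q is a product/quotient, work with relative uncertainties:
  (½·δu/u)² = (0.5×0.0370)² = 0.000341;  (-1·δp/p)² = (-1×0.0865)² = 0.00748;  (1·δx/x)² = (1×0.0167)² = 0.000280;  (−½·δy/y)² = (-0.5×0.0615)² = 0.000944;  (1·δw/w)² = (1×0.116)² = 0.0135
δQ/Q = √(0.0225) = 0.150
Q = 2.61, so δQ = 0.150 × 2.61 = 0.391.

0.391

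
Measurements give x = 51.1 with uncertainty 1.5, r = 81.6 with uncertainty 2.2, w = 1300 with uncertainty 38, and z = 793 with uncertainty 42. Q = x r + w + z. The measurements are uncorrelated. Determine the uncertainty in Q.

Let p = x·r = 4170. δp/p = √((1·δx/x)² + (1·δr/r)²) = √(0.000862 + 0.000727) = 0.0399, so δp = 166.
Q = p + w + z: δQ = √(δp² + δw² + δz²) = √(27600 + 1440 + 1760) = 176

176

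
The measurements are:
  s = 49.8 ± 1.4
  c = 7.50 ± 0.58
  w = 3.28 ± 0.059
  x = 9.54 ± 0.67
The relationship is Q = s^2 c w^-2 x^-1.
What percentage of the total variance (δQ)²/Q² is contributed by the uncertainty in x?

32.1%

(δQ/Q)² = (2·δs/s)² + (1·δc/c)² + (-2·δw/w)² + (-1·δx/x)²
  s term: (2×0.0281)² = 0.00316
  c term: (1×0.0773)² = 0.00598
  w term: (-2×0.0180)² = 0.00129
  x term: (-1×0.0702)² = 0.00493
Total = 0.0154. Share from x = 0.00493/0.0154 = 0.321.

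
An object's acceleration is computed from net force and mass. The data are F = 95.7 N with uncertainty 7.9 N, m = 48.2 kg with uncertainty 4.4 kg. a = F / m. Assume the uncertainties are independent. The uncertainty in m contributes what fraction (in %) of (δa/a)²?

55.0%

(δa/a)² = (1·δF/F)² + (-1·δm/m)²
  F term: (1×0.0825)² = 0.00681
  m term: (-1×0.0913)² = 0.00833
Total = 0.0151. Share from m = 0.00833/0.0151 = 0.550.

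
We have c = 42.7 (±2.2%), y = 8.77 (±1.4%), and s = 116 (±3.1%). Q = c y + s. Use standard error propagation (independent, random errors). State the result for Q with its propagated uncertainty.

490 ± 10.4

Let p = c·y = 374. δp/p = √((1·δc/c)² + (1·δy/y)²) = √(0.000484 + 0.000196) = 0.0261, so δp = 9.77.
Q = p + s: δQ = √(δp² + δs²) = √(95.4 + 12.9) = 10.4
Q = 490.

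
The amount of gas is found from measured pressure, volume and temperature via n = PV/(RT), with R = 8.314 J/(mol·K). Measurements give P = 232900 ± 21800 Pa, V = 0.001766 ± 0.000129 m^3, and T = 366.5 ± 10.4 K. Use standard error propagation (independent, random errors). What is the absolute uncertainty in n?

0.0165 mol

n is a product of powers, so relative uncertainties combine in quadrature:
  (1·δP/P)² = (1×0.0936)² = 0.00876;  (1·δV/V)² = (1×0.0730)² = 0.00534;  (-1·δT/T)² = (-1×0.0284)² = 0.000805
δn/n = √(0.0149) = 0.122
n = 0.1350 mol, so δn = 0.122 × 0.1350 = 0.0165 mol.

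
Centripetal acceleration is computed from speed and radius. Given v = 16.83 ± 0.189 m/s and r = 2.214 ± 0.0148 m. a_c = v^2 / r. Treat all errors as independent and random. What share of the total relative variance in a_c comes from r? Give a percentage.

8.14%

(δa_c/a_c)² = (2·δv/v)² + (-1·δr/r)²
  v term: (2×0.0112)² = 0.000504
  r term: (-1×0.00668)² = 4.47e-05
Total = 0.000549. Share from r = 4.47e-05/0.000549 = 0.0814.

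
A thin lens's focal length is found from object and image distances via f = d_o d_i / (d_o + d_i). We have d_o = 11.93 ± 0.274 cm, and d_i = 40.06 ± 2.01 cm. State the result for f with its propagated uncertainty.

9.192 ± 0.194 cm

∂f/∂d_o = (d_i/(d_o+d_i))² = 0.594;  ∂f/∂d_i = (d_o/(d_o+d_i))² = 0.0527
δf = √((∂f/∂d_o · δd_o)² + (∂f/∂d_i · δd_i)²) = √(0.0265 + 0.0112) = 0.194 cm
f = 9.192 cm.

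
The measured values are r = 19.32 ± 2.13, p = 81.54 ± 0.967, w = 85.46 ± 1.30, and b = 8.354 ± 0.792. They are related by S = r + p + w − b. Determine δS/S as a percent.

1.57%

Each term contributes (cᵢ δxᵢ)² to (δS)²:
  (δr)² = 4.54;  (δp)² = 0.935;  (δw)² = 1.69;  (δb)² = 0.627
δS = √(7.79) = 2.79
S = 178.0, so δS/S = 2.79/178.0 = 0.0157.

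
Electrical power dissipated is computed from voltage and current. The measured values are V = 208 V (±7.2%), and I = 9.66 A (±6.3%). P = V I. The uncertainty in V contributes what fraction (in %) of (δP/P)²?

56.6%

(δP/P)² = (1·δV/V)² + (1·δI/I)²
  V term: (1×0.0720)² = 0.00518
  I term: (1×0.0630)² = 0.00397
Total = 0.00915. Share from V = 0.00518/0.00915 = 0.566.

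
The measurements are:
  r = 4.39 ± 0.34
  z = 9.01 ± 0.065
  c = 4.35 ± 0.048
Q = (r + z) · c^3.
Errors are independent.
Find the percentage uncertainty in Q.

Let u = r + z = 13.4. δu = √(δr² + δz²) = √(0.116 + 0.00423) = 0.346, so δu/u = 0.0258.
Q is then a monomial in u, c:
δQ/Q = √((δu/u)² + (3·δc/c)²) = √(0.000667 + 0.00110) = 0.0420

4.20%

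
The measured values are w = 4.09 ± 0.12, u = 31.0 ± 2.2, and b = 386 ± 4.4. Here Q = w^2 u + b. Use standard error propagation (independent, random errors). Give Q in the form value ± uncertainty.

905 ± 48.0

Let p = w^2·u = 519. δp/p = √((2·δw/w)² + (1·δu/u)²) = √(0.00344 + 0.00504) = 0.0921, so δp = 47.8.
Q = p + b: δQ = √(δp² + δb²) = √(2280 + 19.4) = 48.0
Q = 905.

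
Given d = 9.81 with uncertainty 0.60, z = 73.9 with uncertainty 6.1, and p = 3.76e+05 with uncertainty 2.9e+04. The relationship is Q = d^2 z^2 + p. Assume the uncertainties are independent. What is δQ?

1.12e+05

Let w = d^2·z^2 = 5.26e+05. δw/w = √((2·δd/d)² + (2·δz/z)²) = √(0.0150 + 0.0273) = 0.205, so δw = 1.08e+05.
Q = w + p: δQ = √(δw² + δp²) = √(1.17e+10 + 8.41e+08) = 1.12e+05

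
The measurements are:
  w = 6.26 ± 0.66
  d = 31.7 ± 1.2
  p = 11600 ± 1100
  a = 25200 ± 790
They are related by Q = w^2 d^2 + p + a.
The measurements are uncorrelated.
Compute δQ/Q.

Let h = w^2·d^2 = 39400. δh/h = √((2·δw/w)² + (2·δd/d)²) = √(0.0445 + 0.00573) = 0.224, so δh = 8820.
Q = h + p + a: δQ = √(δh² + δp² + δa²) = √(7.78e+07 + 1.21e+06 + 6.24e+05) = 8930
Q = 76200, so δQ/Q = 8930/76200 = 0.117.

0.117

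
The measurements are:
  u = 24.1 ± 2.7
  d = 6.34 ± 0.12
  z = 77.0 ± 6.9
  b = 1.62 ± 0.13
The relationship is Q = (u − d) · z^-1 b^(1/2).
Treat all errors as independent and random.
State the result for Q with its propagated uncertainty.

0.294 ± 0.0532

Let w = u − d = 17.8. δw = √(δu² + δd²) = √(7.29 + 0.0144) = 2.70, so δw/w = 0.152.
Q is then a monomial in w, z, b:
δQ/Q = √((δw/w)² + (-1·δz/z)² + (½·δb/b)²) = √(0.0232 + 0.00803 + 0.00161) = 0.181
Q = 0.294, so δQ = 0.181 × 0.294 = 0.0532.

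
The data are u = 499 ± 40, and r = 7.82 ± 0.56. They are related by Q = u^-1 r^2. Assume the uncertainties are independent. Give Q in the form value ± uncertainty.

Products/powers → add relative errors in quadrature, weighted by exponent:
  (-1·δu/u)² = (-1×0.0802)² = 0.00643;  (2·δr/r)² = (2×0.0716)² = 0.0205
δQ/Q = √(0.0269) = 0.164
Q = 0.123, so δQ = 0.164 × 0.123 = 0.0201.

0.123 ± 0.0201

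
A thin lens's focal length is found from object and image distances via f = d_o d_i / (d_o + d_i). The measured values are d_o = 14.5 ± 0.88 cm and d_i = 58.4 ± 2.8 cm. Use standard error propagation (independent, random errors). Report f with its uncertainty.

∂f/∂d_o = (d_i/(d_o+d_i))² = 0.642;  ∂f/∂d_i = (d_o/(d_o+d_i))² = 0.0396
δf = √((∂f/∂d_o · δd_o)² + (∂f/∂d_i · δd_i)²) = √(0.319 + 0.0123) = 0.576 cm
f = 11.6 cm.

11.6 ± 0.576 cm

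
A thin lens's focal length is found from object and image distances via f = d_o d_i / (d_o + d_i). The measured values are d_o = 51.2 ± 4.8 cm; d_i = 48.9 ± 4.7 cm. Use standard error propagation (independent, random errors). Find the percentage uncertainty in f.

∂f/∂d_o = (d_i/(d_o+d_i))² = 0.239;  ∂f/∂d_i = (d_o/(d_o+d_i))² = 0.262
δf = √((∂f/∂d_o · δd_o)² + (∂f/∂d_i · δd_i)²) = √(1.31 + 1.51) = 1.68 cm
f = 25.0 cm, so δf/f = 1.68/25.0 = 0.0672.

6.72%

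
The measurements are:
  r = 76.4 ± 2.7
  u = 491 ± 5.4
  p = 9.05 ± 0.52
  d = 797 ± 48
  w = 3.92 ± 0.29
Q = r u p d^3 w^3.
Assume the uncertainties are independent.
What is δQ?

For a monomial Q ∝ r, u, p, d^3, w^3, fractional errors add in quadrature:
  (1·δr/r)² = (1×0.0353)² = 0.00125;  (1·δu/u)² = (1×0.0110)² = 0.000121;  (1·δp/p)² = (1×0.0575)² = 0.00330;  (3·δd/d)² = (3×0.0602)² = 0.0326;  (3·δw/w)² = (3×0.0740)² = 0.0493
δQ/Q = √(0.0866) = 0.294
Q = 1.04e+16, so δQ = 0.294 × 1.04e+16 = 3.05e+15.

3.05e+15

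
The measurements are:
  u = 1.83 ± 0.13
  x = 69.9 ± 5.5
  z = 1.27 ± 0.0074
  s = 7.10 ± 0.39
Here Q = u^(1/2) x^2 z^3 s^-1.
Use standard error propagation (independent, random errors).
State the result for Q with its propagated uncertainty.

1910 ± 327

Q is a product of powers, so relative uncertainties combine in quadrature:
  (½·δu/u)² = (0.5×0.0710)² = 0.00126;  (2·δx/x)² = (2×0.0787)² = 0.0248;  (3·δz/z)² = (3×0.00583)² = 0.000306;  (-1·δs/s)² = (-1×0.0549)² = 0.00302
δQ/Q = √(0.0293) = 0.171
Q = 1910, so δQ = 0.171 × 1910 = 327.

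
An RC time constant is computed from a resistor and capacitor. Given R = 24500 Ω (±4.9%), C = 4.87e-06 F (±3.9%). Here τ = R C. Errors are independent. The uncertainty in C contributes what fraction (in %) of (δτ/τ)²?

38.8%

(δτ/τ)² = (1·δR/R)² + (1·δC/C)²
  R term: (1×0.0490)² = 0.00240
  C term: (1×0.0390)² = 0.00152
Total = 0.00392. Share from C = 0.00152/0.00392 = 0.388.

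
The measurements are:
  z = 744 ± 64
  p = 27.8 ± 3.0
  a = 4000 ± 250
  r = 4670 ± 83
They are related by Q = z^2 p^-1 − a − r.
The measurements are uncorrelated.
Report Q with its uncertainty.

Let w = z^2·p^-1 = 19900. δw/w = √((2·δz/z)² + (-1·δp/p)²) = √(0.0296 + 0.0116) = 0.203, so δw = 4040.
Q = w − a − r: δQ = √(δw² + δa² + δr²) = √(1.64e+07 + 62500 + 6890) = 4050
Q = 11200.

11200 ± 4050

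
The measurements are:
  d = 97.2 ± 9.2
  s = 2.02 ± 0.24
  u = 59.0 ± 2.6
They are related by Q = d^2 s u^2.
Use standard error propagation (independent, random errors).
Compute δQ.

1.6e+07

Q is a product of powers, so relative uncertainties combine in quadrature:
  (2·δd/d)² = (2×0.0947)² = 0.0358;  (1·δs/s)² = (1×0.119)² = 0.0141;  (2·δu/u)² = (2×0.0441)² = 0.00777
δQ/Q = √(0.0577) = 0.240
Q = 6.64e+07, so δQ = 0.240 × 6.64e+07 = 1.6e+07.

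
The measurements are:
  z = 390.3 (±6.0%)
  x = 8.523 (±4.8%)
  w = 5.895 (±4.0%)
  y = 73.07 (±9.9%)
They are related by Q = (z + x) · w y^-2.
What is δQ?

0.0926

Let u = z + x = 398.8. δu = √(δz² + δx²) = √(548 + 0.167) = 23.4, so δu/u = 0.0587.
Q is then a monomial in u, w, y:
δQ/Q = √((δu/u)² + (1·δw/w)² + (-2·δy/y)²) = √(0.00345 + 0.00160 + 0.0392) = 0.210
Q = 0.4403, so δQ = 0.210 × 0.4403 = 0.0926.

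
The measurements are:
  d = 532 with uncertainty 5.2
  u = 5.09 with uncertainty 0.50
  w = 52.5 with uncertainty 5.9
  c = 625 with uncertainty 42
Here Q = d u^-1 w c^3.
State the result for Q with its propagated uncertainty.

(1.34 ± 0.336) × 10^12

Products/powers → add relative errors in quadrature, weighted by exponent:
  (1·δd/d)² = (1×0.00977)² = 9.55e-05;  (-1·δu/u)² = (-1×0.0982)² = 0.00965;  (1·δw/w)² = (1×0.112)² = 0.0126;  (3·δc/c)² = (3×0.0672)² = 0.0406
δQ/Q = √(0.0630) = 0.251
Q = 1.34e+12, so δQ = 0.251 × 1.34e+12 = 3.36e+11.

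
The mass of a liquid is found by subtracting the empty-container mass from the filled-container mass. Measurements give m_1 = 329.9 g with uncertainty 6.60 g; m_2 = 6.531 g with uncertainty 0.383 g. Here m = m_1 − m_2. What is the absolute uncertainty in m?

For a sum/difference, combine absolute errors in quadrature:
  (δm_1)² = 43.6;  (δm_2)² = 0.147
δm = √(43.7) = 6.61 g

6.61 g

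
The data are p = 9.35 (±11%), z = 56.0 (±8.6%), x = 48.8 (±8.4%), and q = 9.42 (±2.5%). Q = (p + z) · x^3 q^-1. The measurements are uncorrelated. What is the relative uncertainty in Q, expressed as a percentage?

26.4%

Let u = p + z = 65.3. δu = √(δp² + δz²) = √(1.06 + 23.2) = 4.92, so δu/u = 0.0754.
Q is then a monomial in u, x, q:
δQ/Q = √((δu/u)² + (3·δx/x)² + (-1·δq/q)²) = √(0.00568 + 0.0635 + 0.000625) = 0.264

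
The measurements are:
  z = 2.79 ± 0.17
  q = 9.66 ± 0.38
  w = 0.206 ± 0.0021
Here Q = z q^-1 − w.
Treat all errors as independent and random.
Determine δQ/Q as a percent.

25.4%

Let p = z·q^-1 = 0.289. δp/p = √((1·δz/z)² + (-1·δq/q)²) = √(0.00371 + 0.00155) = 0.0725, so δp = 0.0209.
Q = p − w: δQ = √(δp² + δw²) = √(0.000439 + 4.41e-06) = 0.0211
Q = 0.0828, so δQ/Q = 0.0211/0.0828 = 0.254.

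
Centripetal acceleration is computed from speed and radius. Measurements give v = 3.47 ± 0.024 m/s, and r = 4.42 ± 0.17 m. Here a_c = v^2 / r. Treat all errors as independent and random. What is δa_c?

0.111 m/s^2

Relative error in a monomial: (δa_c/a_c)² = Σ (nᵢ · δxᵢ/xᵢ)².
  (2·δv/v)² = (2×0.00692)² = 0.000191;  (-1·δr/r)² = (-1×0.0385)² = 0.00148
δa_c/a_c = √(0.00167) = 0.0409
a_c = 2.72 m/s^2, so δa_c = 0.0409 × 2.72 = 0.111 m/s^2.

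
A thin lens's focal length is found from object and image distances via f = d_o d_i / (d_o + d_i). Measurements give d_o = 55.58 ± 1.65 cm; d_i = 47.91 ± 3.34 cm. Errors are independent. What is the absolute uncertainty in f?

1.03 cm

∂f/∂d_o = (d_i/(d_o+d_i))² = 0.214;  ∂f/∂d_i = (d_o/(d_o+d_i))² = 0.288
δf = √((∂f/∂d_o · δd_o)² + (∂f/∂d_i · δd_i)²) = √(0.125 + 0.928) = 1.03 cm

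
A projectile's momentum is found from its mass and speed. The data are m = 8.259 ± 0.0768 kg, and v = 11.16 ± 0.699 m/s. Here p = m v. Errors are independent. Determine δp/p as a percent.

Products/powers → add relative errors in quadrature, weighted by exponent:
  (1·δm/m)² = (1×0.00930)² = 8.65e-05;  (1·δv/v)² = (1×0.0626)² = 0.00392
δp/p = √(0.00401) = 0.0633

6.33%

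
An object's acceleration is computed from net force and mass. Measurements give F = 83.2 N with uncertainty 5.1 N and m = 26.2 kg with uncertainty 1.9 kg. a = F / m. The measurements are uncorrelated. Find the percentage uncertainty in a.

For a monomial a ∝ F, m^-1, fractional errors add in quadrature:
  (1·δF/F)² = (1×0.0613)² = 0.00376;  (-1·δm/m)² = (-1×0.0725)² = 0.00526
δa/a = √(0.00902) = 0.0950

9.50%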